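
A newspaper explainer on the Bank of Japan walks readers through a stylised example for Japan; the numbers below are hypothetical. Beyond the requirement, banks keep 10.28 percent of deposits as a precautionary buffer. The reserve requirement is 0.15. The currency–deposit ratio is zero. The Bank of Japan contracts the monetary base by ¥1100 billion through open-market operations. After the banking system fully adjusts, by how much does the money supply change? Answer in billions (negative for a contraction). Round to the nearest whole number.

-4351 billion

The money multiplier is m = 1 / (rr + e) = 1 / (0.15 + 0.1028) ≈ 3.95570.
The sale removes 1100 billion of base, so ΔM = m × ΔMB = 3.95570 × (−1100) = -4351.27 billion.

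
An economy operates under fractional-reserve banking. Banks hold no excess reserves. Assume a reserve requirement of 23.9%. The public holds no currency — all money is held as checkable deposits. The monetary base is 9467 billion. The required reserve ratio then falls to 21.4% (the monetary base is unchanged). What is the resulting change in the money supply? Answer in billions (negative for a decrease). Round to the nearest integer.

4627 billion

Initially m₁ = 1 / (0.239) ≈ 4.18410, so M₁ = 4.18410 × 9467 = 39610.8747 billion.
After the change m₂ = 1 / (0.214) ≈ 4.67290, so M₂ = 4.67290 × 9467 = 44238.3443 billion.
ΔM = M₂ − M₁ = 44238.3443 − 39610.8747 = 4627.4696 billion.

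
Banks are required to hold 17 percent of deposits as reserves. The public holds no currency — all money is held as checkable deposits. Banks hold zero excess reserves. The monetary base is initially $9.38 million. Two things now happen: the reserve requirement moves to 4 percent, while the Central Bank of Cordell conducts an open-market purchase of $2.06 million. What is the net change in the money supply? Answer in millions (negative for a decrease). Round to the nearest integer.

Before: m₁ = 1 / (0.17) ≈ 5.8824, MB₁ = 9.38, so M₁ = 5.8824 × 9.38 ≈ 55.1769 million.
After: m₂ = 1 / (0.04) = 25, MB₂ = 9.38 + 2.06 = 11.44, so M₂ = 25 × 11.44 = 286 million.
ΔM = M₂ − M₁ = 286 − 55.1769 = 230.8231 million.

$231 million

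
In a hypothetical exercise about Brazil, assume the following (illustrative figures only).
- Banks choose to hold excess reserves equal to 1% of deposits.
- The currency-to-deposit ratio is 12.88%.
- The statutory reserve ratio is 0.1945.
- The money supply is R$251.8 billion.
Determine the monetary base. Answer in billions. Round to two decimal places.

R$74.35 billion

The money multiplier is m = (1 + c) / (rr + e + c) = (1 + 0.1288) / (0.1945 + 0.01 + 0.1288) ≈ 3.386739.
MB = M / m = 251.8 / 3.386739 ≈ 74.3488 billion.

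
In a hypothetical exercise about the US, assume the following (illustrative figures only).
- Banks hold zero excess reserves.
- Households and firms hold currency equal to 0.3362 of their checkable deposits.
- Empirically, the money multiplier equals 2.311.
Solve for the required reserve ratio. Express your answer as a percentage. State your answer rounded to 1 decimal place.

24.2%

Using m = 2.311. Since m = (1 + c)/(c + rr + e), the denominator satisfies c + rr + e = (1 + c)/m = (1 + 0.3362) / 2.311 ≈ 0.578191.
With c = 0.3362 and e = 0, the required reserve ratio is 0.578191 − 0.3362 − 0 = 0.241991.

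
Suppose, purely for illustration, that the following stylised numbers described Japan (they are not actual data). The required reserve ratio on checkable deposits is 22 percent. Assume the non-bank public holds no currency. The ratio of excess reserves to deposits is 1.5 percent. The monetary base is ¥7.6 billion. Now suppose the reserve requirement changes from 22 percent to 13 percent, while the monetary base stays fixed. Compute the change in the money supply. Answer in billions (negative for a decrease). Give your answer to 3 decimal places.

¥20.073 billion

Initially m₁ = 1 / (0.22 + 0.015) ≈ 4.25532, so M₁ = 4.25532 × 7.6 ≈ 32.3404 billion.
After the change m₂ = 1 / (0.13 + 0.015) ≈ 6.89655, so M₂ = 6.89655 × 7.6 ≈ 52.4138 billion.
ΔM = M₂ − M₁ = 52.4138 − 32.3404 = 20.0734 billion.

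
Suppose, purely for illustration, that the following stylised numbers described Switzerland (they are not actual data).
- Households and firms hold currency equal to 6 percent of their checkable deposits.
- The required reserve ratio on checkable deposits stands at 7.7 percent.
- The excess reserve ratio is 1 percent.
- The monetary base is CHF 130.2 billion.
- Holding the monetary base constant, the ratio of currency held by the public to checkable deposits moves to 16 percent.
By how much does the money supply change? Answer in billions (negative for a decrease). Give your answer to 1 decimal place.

-327.4 billion

Initially m₁ = (1 + 0.06) / (0.077 + 0.01 + 0.06) ≈ 7.21088, so M₁ = 7.21088 × 130.2 ≈ 938.8566 billion.
After the change m₂ = (1 + 0.16) / (0.077 + 0.01 + 0.16) ≈ 4.69636, so M₂ = 4.69636 × 130.2 ≈ 611.4661 billion.
ΔM = M₂ − M₁ = 611.4661 − 938.8566 = -327.3905 billion.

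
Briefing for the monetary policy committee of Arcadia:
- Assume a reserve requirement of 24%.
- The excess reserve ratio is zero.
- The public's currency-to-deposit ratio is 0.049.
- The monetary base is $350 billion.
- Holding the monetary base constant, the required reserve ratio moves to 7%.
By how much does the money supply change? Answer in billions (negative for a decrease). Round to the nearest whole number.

$1815 billion

Initially m₁ = (1 + 0.049) / (0.24 + 0.049) ≈ 3.6298, so M₁ = 3.6298 × 350 = 1270.43 billion.
After the change m₂ = (1 + 0.049) / (0.07 + 0.049) ≈ 8.8151, so M₂ = 8.8151 × 350 = 3085.285 billion.
ΔM = M₂ − M₁ = 3085.285 − 1270.43 = 1814.855 billion.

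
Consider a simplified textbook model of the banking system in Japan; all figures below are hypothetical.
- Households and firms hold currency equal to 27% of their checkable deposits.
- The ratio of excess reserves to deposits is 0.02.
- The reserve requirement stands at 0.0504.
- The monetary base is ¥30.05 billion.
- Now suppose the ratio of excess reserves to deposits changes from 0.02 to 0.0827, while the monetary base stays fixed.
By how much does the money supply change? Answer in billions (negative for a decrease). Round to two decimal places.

Initially m₁ = (1 + 0.27) / (0.0504 + 0.02 + 0.27) ≈ 3.73090, so M₁ = 3.73090 × 30.05 ≈ 112.1135 billion.
After the change m₂ = (1 + 0.27) / (0.0504 + 0.0827 + 0.27) ≈ 3.15058, so M₂ = 3.15058 × 30.05 ≈ 94.6749 billion.
ΔM = M₂ − M₁ = 94.6749 − 112.1135 = -17.4386 billion.

-17.44 billion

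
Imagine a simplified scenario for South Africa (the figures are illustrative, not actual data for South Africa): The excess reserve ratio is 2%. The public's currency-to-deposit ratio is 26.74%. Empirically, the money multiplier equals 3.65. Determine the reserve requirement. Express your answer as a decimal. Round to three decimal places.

0.060

Using m = 3.65. Since m = (1 + c)/(c + rr + e), the denominator satisfies c + rr + e = (1 + c)/m = (1 + 0.2674) / 3.65 ≈ 0.347233.
With c = 0.2674 and e = 0.02, the reserve requirement is 0.347233 − 0.2674 − 0.02 = 0.059833.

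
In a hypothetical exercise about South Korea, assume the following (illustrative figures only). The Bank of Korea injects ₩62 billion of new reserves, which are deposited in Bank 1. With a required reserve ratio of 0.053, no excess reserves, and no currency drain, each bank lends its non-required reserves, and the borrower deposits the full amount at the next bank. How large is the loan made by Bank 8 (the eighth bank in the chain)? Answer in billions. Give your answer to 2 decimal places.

₩40.10 billion

Each bank lends a fraction (1 − rr) = 0.9470 of the deposit it receives, so Bank 8 receives 62·0.9470^7 and lends 62·0.9470^8 ≈ 40.1044 billion.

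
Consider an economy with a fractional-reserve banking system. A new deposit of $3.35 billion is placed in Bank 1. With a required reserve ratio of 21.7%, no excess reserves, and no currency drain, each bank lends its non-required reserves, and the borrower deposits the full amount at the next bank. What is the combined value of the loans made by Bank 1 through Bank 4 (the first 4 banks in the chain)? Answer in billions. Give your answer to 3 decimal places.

$7.544 billion

Bank i lends (1 − rr)^i of the original deposit: Bank 1 lends 3.35·0.7830 ≈ 2.6231, Bank 2 lends 3.35·0.7830² ≈ 2.0538, and so on.
Summing a geometric series: total = 3.35·[0.7830·(1 − 0.7830^4) / (1 − 0.7830)] ≈ 7.5443 billion.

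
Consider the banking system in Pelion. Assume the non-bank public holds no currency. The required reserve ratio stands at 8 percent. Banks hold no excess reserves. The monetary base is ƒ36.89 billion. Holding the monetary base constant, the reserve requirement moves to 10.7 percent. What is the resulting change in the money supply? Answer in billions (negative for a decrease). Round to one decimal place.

-116.4 billion

Initially m₁ = 1 / (0.08) = 12.5, so M₁ = 12.5 × 36.89 = 461.125 billion.
After the change m₂ = 1 / (0.107) ≈ 9.3458, so M₂ = 9.3458 × 36.89 ≈ 344.7666 billion.
ΔM = M₂ − M₁ = 344.7666 − 461.125 = -116.3584 billion.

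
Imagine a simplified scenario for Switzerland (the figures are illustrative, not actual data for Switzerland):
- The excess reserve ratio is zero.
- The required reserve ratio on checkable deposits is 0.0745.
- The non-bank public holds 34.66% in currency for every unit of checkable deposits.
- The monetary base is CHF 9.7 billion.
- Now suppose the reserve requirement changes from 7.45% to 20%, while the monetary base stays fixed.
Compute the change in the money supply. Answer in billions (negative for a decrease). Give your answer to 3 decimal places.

-7.122 billion

Initially m₁ = (1 + 0.3466) / (0.0745 + 0.3466) ≈ 3.19782, so M₁ = 3.19782 × 9.7 ≈ 31.0189 billion.
After the change m₂ = (1 + 0.3466) / (0.2 + 0.3466) ≈ 2.46359, so M₂ = 2.46359 × 9.7 ≈ 23.8968 billion.
ΔM = M₂ − M₁ = 23.8968 − 31.0189 = -7.1221 billion.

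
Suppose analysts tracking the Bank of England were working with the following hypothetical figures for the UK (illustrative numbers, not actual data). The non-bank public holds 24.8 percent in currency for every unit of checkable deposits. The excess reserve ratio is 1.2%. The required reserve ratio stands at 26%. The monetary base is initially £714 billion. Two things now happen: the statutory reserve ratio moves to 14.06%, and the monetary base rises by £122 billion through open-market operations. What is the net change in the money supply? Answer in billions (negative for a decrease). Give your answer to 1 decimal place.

£890.8 billion

Before: m₁ = (1 + 0.248) / (0.26 + 0.012 + 0.248) = 2.4, MB₁ = 714, so M₁ = 2.4 × 714 = 1713.6 billion.
After: m₂ = (1 + 0.248) / (0.1406 + 0.012 + 0.248) ≈ 3.11533, MB₂ = 714 + 122 = 836, so M₂ = 3.11533 × 836 ≈ 2604.4159 billion.
ΔM = M₂ − M₁ = 2604.4159 − 1713.6 = 890.8159 billion.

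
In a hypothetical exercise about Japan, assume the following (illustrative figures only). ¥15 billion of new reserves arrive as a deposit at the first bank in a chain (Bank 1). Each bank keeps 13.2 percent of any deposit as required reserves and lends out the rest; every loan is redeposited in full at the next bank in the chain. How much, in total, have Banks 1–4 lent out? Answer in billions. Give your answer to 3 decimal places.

¥42.646 billion

Bank i lends (1 − rr)^i of the original deposit: Bank 1 lends 15·0.8680 = 13.0200, Bank 2 lends 15·0.8680² ≈ 11.3014, and so on.
Summing a geometric series: total = 15·[0.8680·(1 − 0.8680^4) / (1 − 0.8680)] ≈ 42.6457 billion.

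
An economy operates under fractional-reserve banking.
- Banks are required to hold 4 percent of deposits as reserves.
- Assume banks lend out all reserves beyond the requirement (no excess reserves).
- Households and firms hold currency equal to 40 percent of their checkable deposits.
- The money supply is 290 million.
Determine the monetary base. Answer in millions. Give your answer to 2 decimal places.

The money multiplier is m = (1 + c) / (rr + c) = (1 + 0.4) / (0.04 + 0.4) ≈ 3.181818.
MB = M / m = 290 / 3.181818 ≈ 91.1429 million.

91.14 million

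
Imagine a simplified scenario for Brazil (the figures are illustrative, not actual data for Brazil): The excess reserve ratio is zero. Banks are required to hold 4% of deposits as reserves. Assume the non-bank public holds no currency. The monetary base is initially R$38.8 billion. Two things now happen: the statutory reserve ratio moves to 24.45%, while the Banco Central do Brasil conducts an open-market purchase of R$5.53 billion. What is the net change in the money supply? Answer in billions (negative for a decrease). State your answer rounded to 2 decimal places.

Before: m₁ = 1 / (0.04) = 25, MB₁ = 38.8, so M₁ = 25 × 38.8 = 970 billion.
After: m₂ = 1 / (0.2445) ≈ 4.08998, MB₂ = 38.8 + 5.53 = 44.33, so M₂ = 4.08998 × 44.33 ≈ 181.3088 billion.
ΔM = M₂ − M₁ = 181.3088 − 970 = -788.6912 billion.

-788.69 billion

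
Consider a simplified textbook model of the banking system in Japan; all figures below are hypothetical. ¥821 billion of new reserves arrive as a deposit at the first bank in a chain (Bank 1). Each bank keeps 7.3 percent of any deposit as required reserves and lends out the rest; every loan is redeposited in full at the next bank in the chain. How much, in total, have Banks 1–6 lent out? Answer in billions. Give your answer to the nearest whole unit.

Bank i lends (1 − rr)^i of the original deposit: Bank 1 lends 821·0.9270 = 761.0670, Bank 2 lends 821·0.9270² ≈ 705.5091, and so on.
Summing a geometric series: total = 821·[0.9270·(1 − 0.9270^6) / (1 − 0.9270)] ≈ 3809.8352 billion.

¥3810 billion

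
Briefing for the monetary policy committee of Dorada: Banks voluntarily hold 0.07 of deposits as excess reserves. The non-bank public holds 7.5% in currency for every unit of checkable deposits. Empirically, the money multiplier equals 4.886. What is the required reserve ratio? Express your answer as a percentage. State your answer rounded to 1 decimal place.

Using m = 4.886. Since m = (1 + c)/(c + rr + e), the denominator satisfies c + rr + e = (1 + c)/m = (1 + 0.075) / 4.886 ≈ 0.220016.
With c = 0.075 and e = 0.07, the required reserve ratio is 0.220016 − 0.075 − 0.07 = 0.075016.

7.5%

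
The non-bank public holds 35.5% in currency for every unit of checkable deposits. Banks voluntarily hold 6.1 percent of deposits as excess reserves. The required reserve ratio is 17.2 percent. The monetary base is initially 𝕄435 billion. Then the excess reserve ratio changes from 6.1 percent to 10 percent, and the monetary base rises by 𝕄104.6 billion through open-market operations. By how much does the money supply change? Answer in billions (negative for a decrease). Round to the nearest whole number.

Before: m₁ = (1 + 0.355) / (0.172 + 0.061 + 0.355) ≈ 2.3044, MB₁ = 435, so M₁ = 2.3044 × 435 = 1002.414 billion.
After: m₂ = (1 + 0.355) / (0.172 + 0.1 + 0.355) ≈ 2.1611, MB₂ = 435 + 104.6 = 539.6, so M₂ = 2.1611 × 539.6 ≈ 1166.1296 billion.
ΔM = M₂ − M₁ = 1166.1296 − 1002.414 = 163.7156 billion.

𝕄164 billion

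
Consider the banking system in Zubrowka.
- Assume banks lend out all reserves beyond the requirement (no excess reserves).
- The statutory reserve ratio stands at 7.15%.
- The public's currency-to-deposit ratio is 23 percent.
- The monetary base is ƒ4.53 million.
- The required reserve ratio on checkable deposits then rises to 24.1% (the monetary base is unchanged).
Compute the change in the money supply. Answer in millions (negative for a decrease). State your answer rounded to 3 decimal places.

Initially m₁ = (1 + 0.23) / (0.0715 + 0.23) ≈ 4.07960, so M₁ = 4.07960 × 4.53 ≈ 18.4806 million.
After the change m₂ = (1 + 0.23) / (0.241 + 0.23) ≈ 2.61146, so M₂ = 2.61146 × 4.53 ≈ 11.8299 million.
ΔM = M₂ − M₁ = 11.8299 − 18.4806 = -6.6507 million.

-6.651 million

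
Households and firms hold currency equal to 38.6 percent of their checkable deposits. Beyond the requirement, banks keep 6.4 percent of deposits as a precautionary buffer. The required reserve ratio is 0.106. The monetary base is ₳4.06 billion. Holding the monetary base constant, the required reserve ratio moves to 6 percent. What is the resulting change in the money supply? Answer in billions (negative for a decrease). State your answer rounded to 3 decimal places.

₳0.913 billion

Initially m₁ = (1 + 0.386) / (0.106 + 0.064 + 0.386) ≈ 2.49281, so M₁ = 2.49281 × 4.06 ≈ 10.1208 billion.
After the change m₂ = (1 + 0.386) / (0.06 + 0.064 + 0.386) ≈ 2.71765, so M₂ = 2.71765 × 4.06 ≈ 11.0337 billion.
ΔM = M₂ − M₁ = 11.0337 − 10.1208 = 0.9129 billion.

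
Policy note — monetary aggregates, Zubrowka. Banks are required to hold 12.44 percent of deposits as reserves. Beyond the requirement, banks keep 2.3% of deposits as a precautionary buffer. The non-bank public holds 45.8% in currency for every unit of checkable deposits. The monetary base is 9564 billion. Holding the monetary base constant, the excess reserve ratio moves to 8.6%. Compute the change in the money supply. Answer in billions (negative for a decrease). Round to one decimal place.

Initially m₁ = (1 + 0.458) / (0.1244 + 0.023 + 0.458) ≈ 2.408325, so M₁ = 2.408325 × 9564 = 23033.2203 billion.
After the change m₂ = (1 + 0.458) / (0.1244 + 0.086 + 0.458) ≈ 2.181329, so M₂ = 2.181329 × 9564 ≈ 20862.2306 billion.
ΔM = M₂ − M₁ = 20862.2306 − 23033.2203 = -2170.9897 billion.

-2171.0 billion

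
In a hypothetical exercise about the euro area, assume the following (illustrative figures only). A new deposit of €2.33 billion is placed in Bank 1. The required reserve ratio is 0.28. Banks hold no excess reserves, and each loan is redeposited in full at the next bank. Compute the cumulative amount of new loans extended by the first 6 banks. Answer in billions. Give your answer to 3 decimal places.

Bank i lends (1 − rr)^i of the original deposit: Bank 1 lends 2.33·0.7200 = 1.6776, Bank 2 lends 2.33·0.7200² ≈ 1.2079, and so on.
Summing a geometric series: total = 2.33·[0.7200·(1 − 0.7200^6) / (1 − 0.7200)] ≈ 5.1567 billion.

€5.157 billion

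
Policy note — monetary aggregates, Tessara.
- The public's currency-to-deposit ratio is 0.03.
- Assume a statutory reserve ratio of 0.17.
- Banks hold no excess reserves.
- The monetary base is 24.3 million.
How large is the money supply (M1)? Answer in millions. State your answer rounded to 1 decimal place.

125.1 million

The money multiplier is m = (1 + c) / (rr + c) = (1 + 0.03) / (0.17 + 0.03) = 5.15.
So M = m × MB = 5.15 × 24.3 = 125.145 million.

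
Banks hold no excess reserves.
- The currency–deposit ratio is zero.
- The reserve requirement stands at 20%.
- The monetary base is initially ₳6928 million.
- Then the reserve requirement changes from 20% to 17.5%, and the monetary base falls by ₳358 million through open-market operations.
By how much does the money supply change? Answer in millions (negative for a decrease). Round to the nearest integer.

Before: m₁ = 1 / (0.2) = 5, MB₁ = 6928, so M₁ = 5 × 6928 = 34640 million.
After: m₂ = 1 / (0.175) ≈ 5.71429, MB₂ = 6928 − 358 = 6570, so M₂ = 5.71429 × 6570 = 37542.8853 million.
ΔM = M₂ − M₁ = 37542.8853 − 34640 = 2902.8853 million.

₳2903 million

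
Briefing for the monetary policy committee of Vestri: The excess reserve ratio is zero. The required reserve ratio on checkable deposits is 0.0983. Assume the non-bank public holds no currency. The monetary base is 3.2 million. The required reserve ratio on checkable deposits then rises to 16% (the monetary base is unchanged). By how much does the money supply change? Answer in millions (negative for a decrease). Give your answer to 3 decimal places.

Initially m₁ = 1 / (0.0983) ≈ 10.17294, so M₁ = 10.17294 × 3.2 ≈ 32.5534 million.
After the change m₂ = 1 / (0.16) = 6.25, so M₂ = 6.25 × 3.2 = 20 million.
ΔM = M₂ − M₁ = 20 − 32.5534 = -12.5534 million.

-12.553 million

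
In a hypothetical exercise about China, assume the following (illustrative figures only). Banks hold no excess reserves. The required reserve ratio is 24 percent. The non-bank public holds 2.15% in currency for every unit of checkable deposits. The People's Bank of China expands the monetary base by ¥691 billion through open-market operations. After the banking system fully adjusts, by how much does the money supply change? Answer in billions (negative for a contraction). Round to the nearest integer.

The money multiplier is m = (1 + c) / (rr + c) = (1 + 0.0215) / (0.24 + 0.0215) ≈ 3.9063.
The purchase adds 691 billion of base, so ΔM = m × ΔMB = 3.9063 × (+691) = 2699.2533 billion.

¥2699 billion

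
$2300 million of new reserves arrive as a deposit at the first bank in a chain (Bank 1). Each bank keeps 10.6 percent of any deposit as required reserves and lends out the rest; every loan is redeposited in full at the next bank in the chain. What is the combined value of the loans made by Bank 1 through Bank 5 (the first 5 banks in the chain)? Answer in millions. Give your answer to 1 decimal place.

Bank i lends (1 − rr)^i of the original deposit: Bank 1 lends 2300·0.8940 = 2056.2000, Bank 2 lends 2300·0.8940² = 1838.2428, and so on.
Summing a geometric series: total = 2300·[0.8940·(1 − 0.8940^5) / (1 − 0.8940)] ≈ 8320.4774 million.

$8320.5 million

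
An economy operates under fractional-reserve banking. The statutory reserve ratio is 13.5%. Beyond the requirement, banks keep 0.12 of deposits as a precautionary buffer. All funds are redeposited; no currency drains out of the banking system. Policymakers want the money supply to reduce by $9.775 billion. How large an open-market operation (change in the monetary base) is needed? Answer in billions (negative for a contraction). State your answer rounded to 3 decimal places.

-2.493 billion

The money multiplier is m = 1 / (rr + e) = 1 / (0.135 + 0.12) ≈ 3.92157.
ΔMB = ΔM / m = (−9.775) / 3.92157 ≈ -2.4926 billion.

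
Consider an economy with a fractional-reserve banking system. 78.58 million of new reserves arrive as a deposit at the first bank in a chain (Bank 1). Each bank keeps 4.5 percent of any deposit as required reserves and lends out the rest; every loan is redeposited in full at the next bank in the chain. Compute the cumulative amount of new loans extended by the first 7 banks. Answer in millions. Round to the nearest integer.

Bank i lends (1 − rr)^i of the original deposit: Bank 1 lends 78.58·0.9550 = 75.0439, Bank 2 lends 78.58·0.9550² ≈ 71.6669, and so on.
Summing a geometric series: total = 78.58·[0.9550·(1 − 0.9550^7) / (1 − 0.9550)] ≈ 459.4766 million.

459 million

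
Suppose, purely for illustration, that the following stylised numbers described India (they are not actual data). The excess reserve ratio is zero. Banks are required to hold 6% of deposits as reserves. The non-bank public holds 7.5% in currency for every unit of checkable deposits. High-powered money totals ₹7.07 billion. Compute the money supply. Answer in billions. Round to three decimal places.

The money multiplier is m = (1 + c) / (rr + c) = (1 + 0.075) / (0.06 + 0.075) ≈ 7.96296.
So M = m × MB = 7.96296 × 7.07 ≈ 56.2981 billion.

₹56.298 billion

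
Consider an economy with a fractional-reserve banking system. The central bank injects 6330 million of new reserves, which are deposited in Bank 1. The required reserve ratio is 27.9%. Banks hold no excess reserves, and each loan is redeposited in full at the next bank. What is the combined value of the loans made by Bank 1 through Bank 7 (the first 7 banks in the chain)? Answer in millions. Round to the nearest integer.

Bank i lends (1 − rr)^i of the original deposit: Bank 1 lends 6330·0.7210 = 4563.9300, Bank 2 lends 6330·0.7210² ≈ 3290.5935, and so on.
Summing a geometric series: total = 6330·[0.7210·(1 − 0.7210^7) / (1 − 0.7210)] ≈ 14701.3280 million.

14701 million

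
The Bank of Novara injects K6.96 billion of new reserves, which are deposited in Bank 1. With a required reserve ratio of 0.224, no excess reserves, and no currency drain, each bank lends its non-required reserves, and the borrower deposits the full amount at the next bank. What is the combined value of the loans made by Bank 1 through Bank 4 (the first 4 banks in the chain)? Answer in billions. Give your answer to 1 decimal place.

K15.4 billion

Bank i lends (1 − rr)^i of the original deposit: Bank 1 lends 6.96·0.7760 ≈ 5.4010, Bank 2 lends 6.96·0.7760² ≈ 4.1911, and so on.
Summing a geometric series: total = 6.96·[0.7760·(1 − 0.7760^4) / (1 − 0.7760)] ≈ 15.3682 billion.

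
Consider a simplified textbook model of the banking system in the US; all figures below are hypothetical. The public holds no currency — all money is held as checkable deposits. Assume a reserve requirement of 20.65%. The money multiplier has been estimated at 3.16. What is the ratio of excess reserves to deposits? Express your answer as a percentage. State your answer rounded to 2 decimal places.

11.00%

Using m = 3.16. Since m = (1 + c)/(c + rr + e), the denominator satisfies c + rr + e = (1 + c)/m = (1 + 0) / 3.16 ≈ 0.316456.
With c = 0 and rr = 0.2065, the ratio of excess reserves to deposits is 0.316456 − 0 − 0.2065 = 0.109956.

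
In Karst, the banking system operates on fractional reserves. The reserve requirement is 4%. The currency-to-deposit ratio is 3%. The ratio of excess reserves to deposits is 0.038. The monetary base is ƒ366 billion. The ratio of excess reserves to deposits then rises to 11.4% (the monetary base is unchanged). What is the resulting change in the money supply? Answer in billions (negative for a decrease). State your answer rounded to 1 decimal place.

Initially m₁ = (1 + 0.03) / (0.04 + 0.038 + 0.03) ≈ 9.53704, so M₁ = 9.53704 × 366 ≈ 3490.5566 billion.
After the change m₂ = (1 + 0.03) / (0.04 + 0.114 + 0.03) ≈ 5.59783, so M₂ = 5.59783 × 366 ≈ 2048.8058 billion.
ΔM = M₂ − M₁ = 2048.8058 − 3490.5566 = -1441.7508 billion.

-1441.8 billion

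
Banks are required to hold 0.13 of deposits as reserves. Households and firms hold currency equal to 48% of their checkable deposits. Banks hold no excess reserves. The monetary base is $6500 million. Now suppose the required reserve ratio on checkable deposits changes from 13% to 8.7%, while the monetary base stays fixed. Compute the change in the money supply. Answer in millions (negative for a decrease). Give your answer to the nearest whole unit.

$1196 million

Initially m₁ = (1 + 0.48) / (0.13 + 0.48) ≈ 2.42623, so M₁ = 2.42623 × 6500 = 15770.495 million.
After the change m₂ = (1 + 0.48) / (0.087 + 0.48) ≈ 2.61023, so M₂ = 2.61023 × 6500 = 16966.495 million.
ΔM = M₂ − M₁ = 16966.495 − 15770.495 = 1196 million.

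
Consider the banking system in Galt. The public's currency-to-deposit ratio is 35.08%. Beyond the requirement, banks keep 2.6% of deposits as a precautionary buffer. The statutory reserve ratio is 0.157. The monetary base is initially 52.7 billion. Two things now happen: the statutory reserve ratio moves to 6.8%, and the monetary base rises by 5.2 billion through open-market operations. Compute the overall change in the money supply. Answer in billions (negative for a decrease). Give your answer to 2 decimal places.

Before: m₁ = (1 + 0.3508) / (0.157 + 0.026 + 0.3508) ≈ 2.53054, MB₁ = 52.7, so M₁ = 2.53054 × 52.7 ≈ 133.3595 billion.
After: m₂ = (1 + 0.3508) / (0.068 + 0.026 + 0.3508) ≈ 3.03687, MB₂ = 52.7 + 5.2 = 57.9, so M₂ = 3.03687 × 57.9 ≈ 175.8348 billion.
ΔM = M₂ − M₁ = 175.8348 − 133.3595 = 42.4753 billion.

42.48 billion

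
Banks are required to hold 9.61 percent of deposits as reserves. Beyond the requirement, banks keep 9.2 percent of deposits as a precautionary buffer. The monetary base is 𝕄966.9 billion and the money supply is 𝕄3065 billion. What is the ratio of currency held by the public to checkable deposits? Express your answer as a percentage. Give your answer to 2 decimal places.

Using m = M/MB = 3065/966.9 ≈ 3.169925. From m = (1 + c)/(c + rr + e), rearranging gives 1 + c = m·(c + rr + e), so c·(1 − m) = m·(rr + e) − 1.
Hence c = [m·(rr + e) − 1]/(1 − m) = [3.169925 × (0.0961 + 0.092) − 1] / (1 − 3.169925) ≈ 0.186060.

18.61%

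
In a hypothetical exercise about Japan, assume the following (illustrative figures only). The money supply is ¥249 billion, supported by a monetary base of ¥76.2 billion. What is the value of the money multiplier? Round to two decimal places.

3.27

The money multiplier is m = M / MB = 249 / 76.2 ≈ 3.26772.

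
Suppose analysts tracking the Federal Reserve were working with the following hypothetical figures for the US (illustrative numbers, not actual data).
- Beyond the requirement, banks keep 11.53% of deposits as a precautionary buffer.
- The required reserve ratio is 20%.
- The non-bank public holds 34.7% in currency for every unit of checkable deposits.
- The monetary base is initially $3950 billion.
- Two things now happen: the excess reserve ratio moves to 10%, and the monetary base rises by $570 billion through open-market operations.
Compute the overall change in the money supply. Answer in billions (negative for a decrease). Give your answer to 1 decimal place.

$1376.7 billion

Before: m₁ = (1 + 0.347) / (0.2 + 0.1153 + 0.347) ≈ 2.033822, MB₁ = 3950, so M₁ = 2.033822 × 3950 = 8033.5969 billion.
After: m₂ = (1 + 0.347) / (0.2 + 0.1 + 0.347) ≈ 2.081917, MB₂ = 3950 + 570 = 4520, so M₂ = 2.081917 × 4520 ≈ 9410.2648 billion.
ΔM = M₂ − M₁ = 9410.2648 − 8033.5969 = 1376.6679 billion.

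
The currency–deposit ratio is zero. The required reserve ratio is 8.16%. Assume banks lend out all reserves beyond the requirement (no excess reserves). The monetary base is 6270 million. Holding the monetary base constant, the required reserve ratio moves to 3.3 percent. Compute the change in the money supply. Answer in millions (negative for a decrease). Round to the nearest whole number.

Initially m₁ = 1 / (0.0816) ≈ 12.25490, so M₁ = 12.25490 × 6270 = 76838.223 million.
After the change m₂ = 1 / (0.033) ≈ 30.30303, so M₂ = 30.30303 × 6270 = 189999.9981 million.
ΔM = M₂ − M₁ = 189999.9981 − 76838.223 = 113161.7751 million.

113162 million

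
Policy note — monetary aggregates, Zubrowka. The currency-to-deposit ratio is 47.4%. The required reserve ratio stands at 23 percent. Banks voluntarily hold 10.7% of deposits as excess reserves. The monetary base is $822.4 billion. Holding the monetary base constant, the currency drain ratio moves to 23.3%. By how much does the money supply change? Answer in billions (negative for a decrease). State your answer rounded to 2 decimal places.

$284.26 billion

Initially m₁ = (1 + 0.474) / (0.23 + 0.107 + 0.474) ≈ 1.817509, so M₁ = 1.817509 × 822.4 ≈ 1494.7194 billion.
After the change m₂ = (1 + 0.233) / (0.23 + 0.107 + 0.233) ≈ 2.163158, so M₂ = 2.163158 × 822.4 ≈ 1778.9811 billion.
ΔM = M₂ − M₁ = 1778.9811 − 1494.7194 = 284.2617 billion.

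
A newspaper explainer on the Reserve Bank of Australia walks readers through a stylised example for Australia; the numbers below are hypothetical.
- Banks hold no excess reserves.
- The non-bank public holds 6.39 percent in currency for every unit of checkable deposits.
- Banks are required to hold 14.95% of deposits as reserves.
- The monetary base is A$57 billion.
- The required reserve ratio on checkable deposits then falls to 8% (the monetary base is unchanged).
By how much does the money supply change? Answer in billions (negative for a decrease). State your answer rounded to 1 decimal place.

Initially m₁ = (1 + 0.0639) / (0.1495 + 0.0639) ≈ 4.9855, so M₁ = 4.9855 × 57 = 284.1735 billion.
After the change m₂ = (1 + 0.0639) / (0.08 + 0.0639) ≈ 7.3933, so M₂ = 7.3933 × 57 = 421.4181 billion.
ΔM = M₂ − M₁ = 421.4181 − 284.1735 = 137.2446 billion.

A$137.2 billion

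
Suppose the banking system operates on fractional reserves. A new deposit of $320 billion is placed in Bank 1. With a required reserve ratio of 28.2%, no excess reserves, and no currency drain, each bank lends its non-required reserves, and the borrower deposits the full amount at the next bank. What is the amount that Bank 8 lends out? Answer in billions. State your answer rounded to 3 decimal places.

Each bank lends a fraction (1 − rr) = 0.7180 of the deposit it receives, so Bank 8 receives 320·0.7180^7 and lends 320·0.7180^8 ≈ 22.6019 billion.

$22.602 billion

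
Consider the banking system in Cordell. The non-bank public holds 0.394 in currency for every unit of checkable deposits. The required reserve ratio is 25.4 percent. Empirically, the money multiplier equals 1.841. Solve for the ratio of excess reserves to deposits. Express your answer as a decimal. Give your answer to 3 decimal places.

Using m = 1.841. Since m = (1 + c)/(c + rr + e), the denominator satisfies c + rr + e = (1 + c)/m = (1 + 0.394) / 1.841 ≈ 0.757197.
With c = 0.394 and rr = 0.254, the ratio of excess reserves to deposits is 0.757197 − 0.394 − 0.254 = 0.109197.

0.109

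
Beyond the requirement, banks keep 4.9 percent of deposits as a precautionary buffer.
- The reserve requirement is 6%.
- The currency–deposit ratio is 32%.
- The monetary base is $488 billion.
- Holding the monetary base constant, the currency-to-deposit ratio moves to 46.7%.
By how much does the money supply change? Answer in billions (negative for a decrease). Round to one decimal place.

-258.7 billion

Initially m₁ = (1 + 0.32) / (0.06 + 0.049 + 0.32) ≈ 3.07692, so M₁ = 3.07692 × 488 ≈ 1501.537 billion.
After the change m₂ = (1 + 0.467) / (0.06 + 0.049 + 0.467) ≈ 2.54688, so M₂ = 2.54688 × 488 ≈ 1242.8774 billion.
ΔM = M₂ − M₁ = 1242.8774 − 1501.537 = -258.6596 billion.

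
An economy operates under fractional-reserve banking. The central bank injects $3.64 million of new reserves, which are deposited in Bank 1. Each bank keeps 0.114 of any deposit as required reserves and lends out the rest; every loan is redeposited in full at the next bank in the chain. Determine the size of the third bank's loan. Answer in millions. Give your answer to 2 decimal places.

Each bank lends a fraction (1 − rr) = 0.8860 of the deposit it receives, so Bank 3 receives 3.64·0.8860^2 and lends 3.64·0.8860^3 ≈ 2.5316 million.

$2.53 million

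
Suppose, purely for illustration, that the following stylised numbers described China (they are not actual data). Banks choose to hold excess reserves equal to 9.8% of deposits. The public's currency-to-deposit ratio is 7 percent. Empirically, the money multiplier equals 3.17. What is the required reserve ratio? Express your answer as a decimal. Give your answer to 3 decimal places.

Using m = 3.17. Since m = (1 + c)/(c + rr + e), the denominator satisfies c + rr + e = (1 + c)/m = (1 + 0.07) / 3.17 ≈ 0.337539.
With c = 0.07 and e = 0.098, the required reserve ratio is 0.337539 − 0.07 − 0.098 = 0.169539.

0.170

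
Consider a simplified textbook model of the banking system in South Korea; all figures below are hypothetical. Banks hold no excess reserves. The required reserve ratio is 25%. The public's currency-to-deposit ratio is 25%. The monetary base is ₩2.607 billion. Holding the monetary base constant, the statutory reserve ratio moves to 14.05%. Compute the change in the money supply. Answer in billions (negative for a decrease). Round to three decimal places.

₩1.828 billion

Initially m₁ = (1 + 0.25) / (0.25 + 0.25) = 2.5, so M₁ = 2.5 × 2.607 = 6.5175 billion.
After the change m₂ = (1 + 0.25) / (0.1405 + 0.25) ≈ 3.20102, so M₂ = 3.20102 × 2.607 ≈ 8.3451 billion.
ΔM = M₂ − M₁ = 8.3451 − 6.5175 = 1.8276 billion.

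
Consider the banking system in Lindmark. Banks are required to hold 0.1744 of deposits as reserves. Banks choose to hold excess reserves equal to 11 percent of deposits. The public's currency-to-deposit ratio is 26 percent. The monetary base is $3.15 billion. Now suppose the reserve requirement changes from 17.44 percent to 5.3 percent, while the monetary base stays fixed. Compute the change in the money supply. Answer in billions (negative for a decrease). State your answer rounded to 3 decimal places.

Initially m₁ = (1 + 0.26) / (0.1744 + 0.11 + 0.26) ≈ 2.31447, so M₁ = 2.31447 × 3.15 ≈ 7.2906 billion.
After the change m₂ = (1 + 0.26) / (0.053 + 0.11 + 0.26) ≈ 2.97872, so M₂ = 2.97872 × 3.15 ≈ 9.383 billion.
ΔM = M₂ − M₁ = 9.383 − 7.2906 = 2.0924 billion.

$2.092 billion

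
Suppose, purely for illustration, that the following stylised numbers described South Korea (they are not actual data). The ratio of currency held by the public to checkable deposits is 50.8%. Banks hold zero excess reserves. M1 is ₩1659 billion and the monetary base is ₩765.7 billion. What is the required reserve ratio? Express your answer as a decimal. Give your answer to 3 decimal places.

0.188

Using m = M/MB = 1659/765.7 ≈ 2.166645. Since m = (1 + c)/(c + rr + e), the denominator satisfies c + rr + e = (1 + c)/m = (1 + 0.508) / 2.166645 ≈ 0.696007.
With c = 0.508 and e = 0, the required reserve ratio is 0.696007 − 0.508 − 0 = 0.188007.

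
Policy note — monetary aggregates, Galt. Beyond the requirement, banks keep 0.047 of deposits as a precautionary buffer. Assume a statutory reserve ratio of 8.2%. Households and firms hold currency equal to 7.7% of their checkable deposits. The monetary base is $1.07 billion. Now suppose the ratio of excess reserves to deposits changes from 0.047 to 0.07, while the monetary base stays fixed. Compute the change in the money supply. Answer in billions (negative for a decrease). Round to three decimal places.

-0.562 billion

Initially m₁ = (1 + 0.077) / (0.082 + 0.047 + 0.077) ≈ 5.22816, so M₁ = 5.22816 × 1.07 ≈ 5.5941 billion.
After the change m₂ = (1 + 0.077) / (0.082 + 0.07 + 0.077) ≈ 4.70306, so M₂ = 4.70306 × 1.07 ≈ 5.0323 billion.
ΔM = M₂ − M₁ = 5.0323 − 5.5941 = -0.5618 billion.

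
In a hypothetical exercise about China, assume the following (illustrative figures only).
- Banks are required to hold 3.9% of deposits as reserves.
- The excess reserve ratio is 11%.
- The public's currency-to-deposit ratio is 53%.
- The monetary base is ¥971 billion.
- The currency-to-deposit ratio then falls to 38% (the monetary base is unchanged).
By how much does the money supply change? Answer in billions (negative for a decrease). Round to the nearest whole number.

¥345 billion

Initially m₁ = (1 + 0.53) / (0.039 + 0.11 + 0.53) ≈ 2.2533, so M₁ = 2.2533 × 971 = 2187.9543 billion.
After the change m₂ = (1 + 0.38) / (0.039 + 0.11 + 0.38) ≈ 2.6087, so M₂ = 2.6087 × 971 = 2533.0477 billion.
ΔM = M₂ − M₁ = 2533.0477 − 2187.9543 = 345.0934 billion.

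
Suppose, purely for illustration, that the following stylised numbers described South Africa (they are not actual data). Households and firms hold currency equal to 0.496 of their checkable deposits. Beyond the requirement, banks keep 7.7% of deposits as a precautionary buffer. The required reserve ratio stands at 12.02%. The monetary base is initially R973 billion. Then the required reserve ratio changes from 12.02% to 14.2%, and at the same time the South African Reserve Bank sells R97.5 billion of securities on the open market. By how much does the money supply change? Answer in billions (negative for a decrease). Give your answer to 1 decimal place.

-268.0 billion

Before: m₁ = (1 + 0.496) / (0.1202 + 0.077 + 0.496) ≈ 2.15811, MB₁ = 973, so M₁ = 2.15811 × 973 ≈ 2099.841 billion.
After: m₂ = (1 + 0.496) / (0.142 + 0.077 + 0.496) ≈ 2.09231, MB₂ = 973 − 97.5 = 875.5, so M₂ = 2.09231 × 875.5 ≈ 1831.8174 billion.
ΔM = M₂ − M₁ = 1831.8174 − 2099.841 = -268.0236 billion.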